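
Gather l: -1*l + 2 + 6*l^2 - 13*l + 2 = 6*l^2 - 14*l + 4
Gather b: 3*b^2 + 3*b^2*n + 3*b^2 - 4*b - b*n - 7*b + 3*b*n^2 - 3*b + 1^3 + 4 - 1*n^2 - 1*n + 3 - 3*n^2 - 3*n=b^2*(3*n + 6) + b*(3*n^2 - n - 14) - 4*n^2 - 4*n + 8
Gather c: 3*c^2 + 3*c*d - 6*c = 3*c^2 + c*(3*d - 6)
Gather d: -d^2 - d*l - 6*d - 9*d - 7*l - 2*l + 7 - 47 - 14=-d^2 + d*(-l - 15) - 9*l - 54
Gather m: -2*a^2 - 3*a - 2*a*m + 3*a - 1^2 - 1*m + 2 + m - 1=-2*a^2 - 2*a*m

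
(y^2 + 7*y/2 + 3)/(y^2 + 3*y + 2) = (y + 3/2)/(y + 1)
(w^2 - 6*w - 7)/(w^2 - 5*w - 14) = (w + 1)/(w + 2)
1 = 1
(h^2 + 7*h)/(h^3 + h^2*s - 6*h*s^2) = (h + 7)/(h^2 + h*s - 6*s^2)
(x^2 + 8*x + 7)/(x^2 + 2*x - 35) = (x + 1)/(x - 5)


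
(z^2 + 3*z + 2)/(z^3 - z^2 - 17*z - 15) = (z + 2)/(z^2 - 2*z - 15)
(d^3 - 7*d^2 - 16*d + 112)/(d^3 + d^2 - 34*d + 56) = (d^2 - 3*d - 28)/(d^2 + 5*d - 14)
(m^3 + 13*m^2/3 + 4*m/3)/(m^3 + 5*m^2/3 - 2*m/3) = (3*m^2 + 13*m + 4)/(3*m^2 + 5*m - 2)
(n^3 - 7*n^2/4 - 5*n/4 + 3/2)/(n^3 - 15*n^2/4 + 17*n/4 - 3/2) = (n + 1)/(n - 1)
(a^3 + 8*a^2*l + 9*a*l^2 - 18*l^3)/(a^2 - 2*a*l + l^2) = (a^2 + 9*a*l + 18*l^2)/(a - l)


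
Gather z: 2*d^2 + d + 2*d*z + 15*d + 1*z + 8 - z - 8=2*d^2 + 2*d*z + 16*d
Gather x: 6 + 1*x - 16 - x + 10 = 0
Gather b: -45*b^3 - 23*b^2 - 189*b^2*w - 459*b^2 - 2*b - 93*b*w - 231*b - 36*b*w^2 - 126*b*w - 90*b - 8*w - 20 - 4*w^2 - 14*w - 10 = -45*b^3 + b^2*(-189*w - 482) + b*(-36*w^2 - 219*w - 323) - 4*w^2 - 22*w - 30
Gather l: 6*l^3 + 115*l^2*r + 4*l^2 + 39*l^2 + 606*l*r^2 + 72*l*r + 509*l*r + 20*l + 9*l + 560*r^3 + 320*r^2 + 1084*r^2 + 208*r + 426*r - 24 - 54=6*l^3 + l^2*(115*r + 43) + l*(606*r^2 + 581*r + 29) + 560*r^3 + 1404*r^2 + 634*r - 78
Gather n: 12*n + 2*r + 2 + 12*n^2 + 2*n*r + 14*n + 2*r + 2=12*n^2 + n*(2*r + 26) + 4*r + 4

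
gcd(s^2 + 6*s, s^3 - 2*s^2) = s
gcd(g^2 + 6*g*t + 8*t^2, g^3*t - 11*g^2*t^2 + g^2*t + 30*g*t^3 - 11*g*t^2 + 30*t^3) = 1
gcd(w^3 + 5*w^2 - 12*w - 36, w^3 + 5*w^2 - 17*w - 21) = w - 3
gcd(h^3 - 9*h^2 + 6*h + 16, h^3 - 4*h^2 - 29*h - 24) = h^2 - 7*h - 8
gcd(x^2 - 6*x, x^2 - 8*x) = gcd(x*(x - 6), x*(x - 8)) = x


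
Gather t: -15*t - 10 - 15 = -15*t - 25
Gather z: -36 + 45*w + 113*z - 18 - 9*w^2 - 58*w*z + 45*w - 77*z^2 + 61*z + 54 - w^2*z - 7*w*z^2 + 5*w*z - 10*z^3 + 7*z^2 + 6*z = -9*w^2 + 90*w - 10*z^3 + z^2*(-7*w - 70) + z*(-w^2 - 53*w + 180)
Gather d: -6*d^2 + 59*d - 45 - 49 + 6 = -6*d^2 + 59*d - 88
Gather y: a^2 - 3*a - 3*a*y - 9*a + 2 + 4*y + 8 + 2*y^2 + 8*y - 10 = a^2 - 12*a + 2*y^2 + y*(12 - 3*a)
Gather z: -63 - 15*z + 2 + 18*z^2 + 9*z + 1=18*z^2 - 6*z - 60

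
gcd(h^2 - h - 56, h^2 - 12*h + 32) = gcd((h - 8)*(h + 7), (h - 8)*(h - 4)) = h - 8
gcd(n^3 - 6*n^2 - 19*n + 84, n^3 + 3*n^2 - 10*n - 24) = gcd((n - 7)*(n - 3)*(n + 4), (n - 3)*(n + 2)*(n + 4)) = n^2 + n - 12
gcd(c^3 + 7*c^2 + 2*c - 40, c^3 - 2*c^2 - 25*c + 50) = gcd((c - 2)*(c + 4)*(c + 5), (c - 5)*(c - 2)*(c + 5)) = c^2 + 3*c - 10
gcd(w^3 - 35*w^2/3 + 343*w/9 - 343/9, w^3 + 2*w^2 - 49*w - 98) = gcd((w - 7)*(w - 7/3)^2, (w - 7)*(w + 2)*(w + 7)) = w - 7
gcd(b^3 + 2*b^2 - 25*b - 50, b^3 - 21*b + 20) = b + 5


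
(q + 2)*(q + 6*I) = q^2 + 2*q + 6*I*q + 12*I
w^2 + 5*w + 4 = (w + 1)*(w + 4)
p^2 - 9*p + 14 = (p - 7)*(p - 2)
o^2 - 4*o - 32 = (o - 8)*(o + 4)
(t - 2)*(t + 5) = t^2 + 3*t - 10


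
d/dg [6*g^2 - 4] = 12*g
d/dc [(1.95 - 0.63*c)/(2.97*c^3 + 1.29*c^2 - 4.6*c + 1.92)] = (3.7422*c^3 - 16.5618*c^2 - 5.031*c + 7.7604)/(8.8209*c^6 + 7.6626*c^5 - 25.6599*c^4 - 0.463199999999999*c^3 + 26.1136*c^2 - 17.664*c + 3.6864)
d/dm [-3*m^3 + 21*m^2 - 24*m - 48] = -9*m^2 + 42*m - 24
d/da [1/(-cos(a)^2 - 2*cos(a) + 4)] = -2*(cos(a) + 1)*sin(a)/(cos(a)^2 + 2*cos(a) - 4)^2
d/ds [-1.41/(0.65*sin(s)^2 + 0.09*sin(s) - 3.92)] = (1.833*sin(s) + 0.1269)*cos(s)/(0.65*sin(s)^2 + 0.09*sin(s) - 3.92)^2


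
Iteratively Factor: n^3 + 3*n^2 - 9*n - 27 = (n + 3)*(n^2 - 9) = (n + 3)^2*(n - 3)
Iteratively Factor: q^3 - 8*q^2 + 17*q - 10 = (q - 1)*(q^2 - 7*q + 10) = (q - 5)*(q - 1)*(q - 2)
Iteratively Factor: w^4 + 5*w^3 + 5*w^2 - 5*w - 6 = (w + 1)*(w^3 + 4*w^2 + w - 6) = (w + 1)*(w + 3)*(w^2 + w - 2) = (w - 1)*(w + 1)*(w + 3)*(w + 2)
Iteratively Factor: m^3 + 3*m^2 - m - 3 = (m + 1)*(m^2 + 2*m - 3) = (m + 1)*(m + 3)*(m - 1)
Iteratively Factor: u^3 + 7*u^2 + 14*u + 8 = (u + 1)*(u^2 + 6*u + 8) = (u + 1)*(u + 2)*(u + 4)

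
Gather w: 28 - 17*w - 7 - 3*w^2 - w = -3*w^2 - 18*w + 21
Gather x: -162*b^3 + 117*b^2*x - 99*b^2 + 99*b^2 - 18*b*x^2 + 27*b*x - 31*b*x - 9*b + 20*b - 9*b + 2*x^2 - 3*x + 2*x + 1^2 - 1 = -162*b^3 + 2*b + x^2*(2 - 18*b) + x*(117*b^2 - 4*b - 1)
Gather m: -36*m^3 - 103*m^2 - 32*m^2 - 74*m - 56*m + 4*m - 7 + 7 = -36*m^3 - 135*m^2 - 126*m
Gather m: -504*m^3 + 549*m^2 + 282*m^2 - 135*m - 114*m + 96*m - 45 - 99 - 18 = -504*m^3 + 831*m^2 - 153*m - 162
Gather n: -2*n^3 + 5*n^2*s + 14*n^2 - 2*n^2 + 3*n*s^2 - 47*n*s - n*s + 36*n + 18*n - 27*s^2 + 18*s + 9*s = -2*n^3 + n^2*(5*s + 12) + n*(3*s^2 - 48*s + 54) - 27*s^2 + 27*s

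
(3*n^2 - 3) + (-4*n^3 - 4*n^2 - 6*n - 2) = -4*n^3 - n^2 - 6*n - 5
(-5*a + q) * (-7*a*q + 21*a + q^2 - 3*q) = 35*a^2*q - 105*a^2 - 12*a*q^2 + 36*a*q + q^3 - 3*q^2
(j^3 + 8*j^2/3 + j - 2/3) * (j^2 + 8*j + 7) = j^5 + 32*j^4/3 + 88*j^3/3 + 26*j^2 + 5*j/3 - 14/3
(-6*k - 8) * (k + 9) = -6*k^2 - 62*k - 72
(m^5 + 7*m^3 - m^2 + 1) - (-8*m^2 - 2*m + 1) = m^5 + 7*m^3 + 7*m^2 + 2*m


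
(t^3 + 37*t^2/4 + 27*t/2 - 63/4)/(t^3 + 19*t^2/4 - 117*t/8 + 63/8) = 2*(t + 3)/(2*t - 3)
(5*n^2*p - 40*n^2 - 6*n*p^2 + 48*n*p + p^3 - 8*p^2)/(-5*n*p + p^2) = -n + 8*n/p + p - 8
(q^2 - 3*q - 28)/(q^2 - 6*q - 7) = (q + 4)/(q + 1)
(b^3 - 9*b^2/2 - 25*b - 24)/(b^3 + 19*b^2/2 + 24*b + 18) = (b - 8)/(b + 6)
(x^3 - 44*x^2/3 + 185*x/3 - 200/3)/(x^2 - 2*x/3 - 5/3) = (x^2 - 13*x + 40)/(x + 1)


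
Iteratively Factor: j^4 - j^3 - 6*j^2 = (j + 2)*(j^3 - 3*j^2) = (j - 3)*(j + 2)*(j^2) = j*(j - 3)*(j + 2)*(j)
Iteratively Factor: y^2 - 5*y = (y - 5)*(y)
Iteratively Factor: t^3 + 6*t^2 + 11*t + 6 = (t + 1)*(t^2 + 5*t + 6) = (t + 1)*(t + 3)*(t + 2)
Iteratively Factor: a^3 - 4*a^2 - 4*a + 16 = (a - 2)*(a^2 - 2*a - 8) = (a - 2)*(a + 2)*(a - 4)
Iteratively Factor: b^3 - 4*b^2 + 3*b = (b - 3)*(b^2 - b) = (b - 3)*(b - 1)*(b)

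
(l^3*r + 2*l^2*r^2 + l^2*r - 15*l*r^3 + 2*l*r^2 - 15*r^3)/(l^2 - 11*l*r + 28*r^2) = r*(l^3 + 2*l^2*r + l^2 - 15*l*r^2 + 2*l*r - 15*r^2)/(l^2 - 11*l*r + 28*r^2)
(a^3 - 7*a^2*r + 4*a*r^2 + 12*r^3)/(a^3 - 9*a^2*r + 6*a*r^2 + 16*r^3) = (-a + 6*r)/(-a + 8*r)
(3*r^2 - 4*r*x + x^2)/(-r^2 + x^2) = (-3*r + x)/(r + x)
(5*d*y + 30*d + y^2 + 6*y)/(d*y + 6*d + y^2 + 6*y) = (5*d + y)/(d + y)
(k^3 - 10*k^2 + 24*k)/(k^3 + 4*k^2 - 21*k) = (k^2 - 10*k + 24)/(k^2 + 4*k - 21)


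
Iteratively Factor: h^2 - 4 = (h - 2)*(h + 2)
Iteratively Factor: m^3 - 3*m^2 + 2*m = (m - 2)*(m^2 - m) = m*(m - 2)*(m - 1)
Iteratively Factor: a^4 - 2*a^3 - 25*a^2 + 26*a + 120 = (a - 5)*(a^3 + 3*a^2 - 10*a - 24) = (a - 5)*(a - 3)*(a^2 + 6*a + 8) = (a - 5)*(a - 3)*(a + 4)*(a + 2)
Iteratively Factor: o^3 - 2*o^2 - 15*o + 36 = (o + 4)*(o^2 - 6*o + 9) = (o - 3)*(o + 4)*(o - 3)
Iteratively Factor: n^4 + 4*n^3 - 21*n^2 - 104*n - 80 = (n + 4)*(n^3 - 21*n - 20) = (n + 4)^2*(n^2 - 4*n - 5) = (n + 1)*(n + 4)^2*(n - 5)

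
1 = 1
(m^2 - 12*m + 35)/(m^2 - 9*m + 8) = (m^2 - 12*m + 35)/(m^2 - 9*m + 8)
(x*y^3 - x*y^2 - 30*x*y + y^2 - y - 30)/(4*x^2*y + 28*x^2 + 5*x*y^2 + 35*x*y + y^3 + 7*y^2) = (x*y^3 - x*y^2 - 30*x*y + y^2 - y - 30)/(4*x^2*y + 28*x^2 + 5*x*y^2 + 35*x*y + y^3 + 7*y^2)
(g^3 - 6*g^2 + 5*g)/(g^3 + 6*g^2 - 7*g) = (g - 5)/(g + 7)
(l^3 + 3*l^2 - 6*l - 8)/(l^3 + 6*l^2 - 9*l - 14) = (l + 4)/(l + 7)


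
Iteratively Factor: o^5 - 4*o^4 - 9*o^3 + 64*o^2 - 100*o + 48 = (o - 2)*(o^4 - 2*o^3 - 13*o^2 + 38*o - 24) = (o - 2)^2*(o^3 - 13*o + 12) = (o - 2)^2*(o - 1)*(o^2 + o - 12) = (o - 3)*(o - 2)^2*(o - 1)*(o + 4)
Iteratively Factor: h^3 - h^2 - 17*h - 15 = (h + 3)*(h^2 - 4*h - 5) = (h + 1)*(h + 3)*(h - 5)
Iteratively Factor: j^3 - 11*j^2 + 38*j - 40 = (j - 2)*(j^2 - 9*j + 20) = (j - 4)*(j - 2)*(j - 5)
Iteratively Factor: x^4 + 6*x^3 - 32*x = (x - 2)*(x^3 + 8*x^2 + 16*x) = (x - 2)*(x + 4)*(x^2 + 4*x) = (x - 2)*(x + 4)^2*(x)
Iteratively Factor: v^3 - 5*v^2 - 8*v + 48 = (v - 4)*(v^2 - v - 12) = (v - 4)^2*(v + 3)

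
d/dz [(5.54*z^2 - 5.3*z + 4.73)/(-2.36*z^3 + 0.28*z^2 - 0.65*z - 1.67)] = (13.0744*z^4 - 25.016*z^3 + 31.3714*z^2 - 21.1524*z + 11.9255)/(5.5696*z^6 - 1.3216*z^5 + 3.1464*z^4 + 7.5184*z^3 - 0.5127*z^2 + 2.171*z + 2.7889)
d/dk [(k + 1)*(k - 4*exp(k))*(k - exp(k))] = (1 - exp(k))*(k + 1)*(k - 4*exp(k)) - (k + 1)*(k - exp(k))*(4*exp(k) - 1) + (k - 4*exp(k))*(k - exp(k))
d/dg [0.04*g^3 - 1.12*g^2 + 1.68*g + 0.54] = 0.12*g^2 - 2.24*g + 1.68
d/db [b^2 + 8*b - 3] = 2*b + 8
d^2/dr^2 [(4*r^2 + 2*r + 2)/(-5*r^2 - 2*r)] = 4*(-5*r^3 - 75*r^2 - 30*r - 4)/(r^3*(125*r^3 + 150*r^2 + 60*r + 8))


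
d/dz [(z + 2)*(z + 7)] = 2*z + 9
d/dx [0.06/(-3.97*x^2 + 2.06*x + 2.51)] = (0.4764*x - 0.1236)/(-3.97*x^2 + 2.06*x + 2.51)^2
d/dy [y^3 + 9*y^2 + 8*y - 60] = 3*y^2 + 18*y + 8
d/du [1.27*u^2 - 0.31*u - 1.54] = 2.54*u - 0.31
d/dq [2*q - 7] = 2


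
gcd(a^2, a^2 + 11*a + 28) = 1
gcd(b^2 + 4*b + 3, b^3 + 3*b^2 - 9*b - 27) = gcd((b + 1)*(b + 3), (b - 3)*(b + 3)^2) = b + 3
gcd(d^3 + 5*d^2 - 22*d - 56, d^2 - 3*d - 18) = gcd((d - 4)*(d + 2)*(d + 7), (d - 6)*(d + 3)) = 1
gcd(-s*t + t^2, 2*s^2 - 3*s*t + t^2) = s - t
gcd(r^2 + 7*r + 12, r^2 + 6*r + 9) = r + 3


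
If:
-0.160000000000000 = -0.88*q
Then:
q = 0.18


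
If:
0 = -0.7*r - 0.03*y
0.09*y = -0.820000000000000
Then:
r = 0.39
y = -9.11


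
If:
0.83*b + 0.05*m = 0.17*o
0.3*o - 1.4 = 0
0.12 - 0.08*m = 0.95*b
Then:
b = 3.04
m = -34.61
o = 4.67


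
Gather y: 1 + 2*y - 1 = 2*y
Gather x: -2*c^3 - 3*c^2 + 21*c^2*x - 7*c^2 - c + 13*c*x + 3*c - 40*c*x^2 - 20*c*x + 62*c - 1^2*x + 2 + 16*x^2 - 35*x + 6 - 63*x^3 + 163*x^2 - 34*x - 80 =-2*c^3 - 10*c^2 + 64*c - 63*x^3 + x^2*(179 - 40*c) + x*(21*c^2 - 7*c - 70) - 72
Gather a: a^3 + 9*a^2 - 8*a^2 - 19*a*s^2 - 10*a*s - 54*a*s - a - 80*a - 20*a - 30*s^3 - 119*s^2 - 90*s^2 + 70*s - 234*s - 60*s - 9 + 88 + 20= a^3 + a^2 + a*(-19*s^2 - 64*s - 101) - 30*s^3 - 209*s^2 - 224*s + 99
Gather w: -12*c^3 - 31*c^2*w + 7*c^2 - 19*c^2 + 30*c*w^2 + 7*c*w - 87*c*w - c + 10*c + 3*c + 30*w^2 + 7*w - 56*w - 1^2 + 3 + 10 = -12*c^3 - 12*c^2 + 12*c + w^2*(30*c + 30) + w*(-31*c^2 - 80*c - 49) + 12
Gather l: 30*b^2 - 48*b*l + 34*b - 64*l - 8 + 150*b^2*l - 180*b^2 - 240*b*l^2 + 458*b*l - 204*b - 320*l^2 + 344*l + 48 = -150*b^2 - 170*b + l^2*(-240*b - 320) + l*(150*b^2 + 410*b + 280) + 40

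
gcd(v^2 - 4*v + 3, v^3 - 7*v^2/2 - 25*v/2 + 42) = v - 3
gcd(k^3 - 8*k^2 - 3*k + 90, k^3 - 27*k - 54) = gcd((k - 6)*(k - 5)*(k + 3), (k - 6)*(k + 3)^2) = k^2 - 3*k - 18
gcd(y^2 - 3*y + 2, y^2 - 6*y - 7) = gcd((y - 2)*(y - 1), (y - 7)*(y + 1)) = 1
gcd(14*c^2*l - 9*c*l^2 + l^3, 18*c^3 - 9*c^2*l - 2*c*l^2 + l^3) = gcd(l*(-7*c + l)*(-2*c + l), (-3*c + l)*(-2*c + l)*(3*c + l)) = 2*c - l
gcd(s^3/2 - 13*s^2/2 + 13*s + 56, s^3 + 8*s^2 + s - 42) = 1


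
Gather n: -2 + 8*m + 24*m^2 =24*m^2 + 8*m - 2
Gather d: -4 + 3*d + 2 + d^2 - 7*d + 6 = d^2 - 4*d + 4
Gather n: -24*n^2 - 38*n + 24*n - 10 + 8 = -24*n^2 - 14*n - 2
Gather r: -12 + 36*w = 36*w - 12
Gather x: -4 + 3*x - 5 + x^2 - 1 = x^2 + 3*x - 10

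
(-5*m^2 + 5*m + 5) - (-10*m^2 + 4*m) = 5*m^2 + m + 5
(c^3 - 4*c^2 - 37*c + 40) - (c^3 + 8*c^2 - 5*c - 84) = -12*c^2 - 32*c + 124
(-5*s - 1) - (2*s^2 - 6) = -2*s^2 - 5*s + 5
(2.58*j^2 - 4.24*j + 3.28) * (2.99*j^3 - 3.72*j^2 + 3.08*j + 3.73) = 7.7142*j^5 - 22.2752*j^4 + 33.5264*j^3 - 15.6374*j^2 - 5.7128*j + 12.2344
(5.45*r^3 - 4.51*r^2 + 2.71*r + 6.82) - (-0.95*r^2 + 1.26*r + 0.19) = 5.45*r^3 - 3.56*r^2 + 1.45*r + 6.63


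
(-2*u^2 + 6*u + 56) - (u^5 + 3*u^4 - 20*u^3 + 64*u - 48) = -u^5 - 3*u^4 + 20*u^3 - 2*u^2 - 58*u + 104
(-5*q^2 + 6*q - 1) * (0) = 0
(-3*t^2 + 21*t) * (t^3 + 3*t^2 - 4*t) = -3*t^5 + 12*t^4 + 75*t^3 - 84*t^2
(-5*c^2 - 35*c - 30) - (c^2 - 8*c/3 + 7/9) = -6*c^2 - 97*c/3 - 277/9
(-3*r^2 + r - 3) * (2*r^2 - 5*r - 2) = -6*r^4 + 17*r^3 - 5*r^2 + 13*r + 6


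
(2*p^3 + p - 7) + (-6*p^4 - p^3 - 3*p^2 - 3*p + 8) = -6*p^4 + p^3 - 3*p^2 - 2*p + 1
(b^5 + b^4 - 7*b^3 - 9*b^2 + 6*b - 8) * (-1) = -b^5 - b^4 + 7*b^3 + 9*b^2 - 6*b + 8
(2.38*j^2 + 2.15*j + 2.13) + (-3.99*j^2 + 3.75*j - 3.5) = -1.61*j^2 + 5.9*j - 1.37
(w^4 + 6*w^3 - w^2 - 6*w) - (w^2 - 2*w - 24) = w^4 + 6*w^3 - 2*w^2 - 4*w + 24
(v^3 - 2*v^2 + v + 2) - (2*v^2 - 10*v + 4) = v^3 - 4*v^2 + 11*v - 2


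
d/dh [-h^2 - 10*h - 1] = -2*h - 10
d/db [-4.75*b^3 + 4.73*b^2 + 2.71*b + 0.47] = -14.25*b^2 + 9.46*b + 2.71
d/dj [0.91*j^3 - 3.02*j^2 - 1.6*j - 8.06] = 2.73*j^2 - 6.04*j - 1.6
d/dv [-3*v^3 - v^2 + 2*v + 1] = -9*v^2 - 2*v + 2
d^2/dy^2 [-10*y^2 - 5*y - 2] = -20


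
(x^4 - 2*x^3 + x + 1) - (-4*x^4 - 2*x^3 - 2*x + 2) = 5*x^4 + 3*x - 1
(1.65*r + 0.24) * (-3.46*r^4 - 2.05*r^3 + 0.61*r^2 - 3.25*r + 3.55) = -5.709*r^5 - 4.2129*r^4 + 0.5145*r^3 - 5.2161*r^2 + 5.0775*r + 0.852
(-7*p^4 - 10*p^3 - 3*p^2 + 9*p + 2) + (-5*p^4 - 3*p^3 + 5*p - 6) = -12*p^4 - 13*p^3 - 3*p^2 + 14*p - 4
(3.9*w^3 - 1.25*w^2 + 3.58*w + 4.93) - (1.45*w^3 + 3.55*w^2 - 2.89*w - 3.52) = 2.45*w^3 - 4.8*w^2 + 6.47*w + 8.45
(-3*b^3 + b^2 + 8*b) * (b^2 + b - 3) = -3*b^5 - 2*b^4 + 18*b^3 + 5*b^2 - 24*b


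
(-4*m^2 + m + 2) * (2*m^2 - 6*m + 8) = -8*m^4 + 26*m^3 - 34*m^2 - 4*m + 16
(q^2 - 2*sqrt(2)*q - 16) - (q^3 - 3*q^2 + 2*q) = -q^3 + 4*q^2 - 2*sqrt(2)*q - 2*q - 16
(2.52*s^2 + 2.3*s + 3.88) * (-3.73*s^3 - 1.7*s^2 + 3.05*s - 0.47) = -9.3996*s^5 - 12.863*s^4 - 10.6964*s^3 - 0.765400000000001*s^2 + 10.753*s - 1.8236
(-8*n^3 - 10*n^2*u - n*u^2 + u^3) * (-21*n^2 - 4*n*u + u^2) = 168*n^5 + 242*n^4*u + 53*n^3*u^2 - 27*n^2*u^3 - 5*n*u^4 + u^5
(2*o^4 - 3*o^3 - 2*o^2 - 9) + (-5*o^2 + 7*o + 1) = 2*o^4 - 3*o^3 - 7*o^2 + 7*o - 8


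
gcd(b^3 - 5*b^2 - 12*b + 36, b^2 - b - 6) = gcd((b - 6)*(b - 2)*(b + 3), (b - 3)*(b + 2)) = 1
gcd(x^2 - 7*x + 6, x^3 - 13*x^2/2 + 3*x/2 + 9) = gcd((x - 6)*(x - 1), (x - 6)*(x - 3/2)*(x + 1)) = x - 6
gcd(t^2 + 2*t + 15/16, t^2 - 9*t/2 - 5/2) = 1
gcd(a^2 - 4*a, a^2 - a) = a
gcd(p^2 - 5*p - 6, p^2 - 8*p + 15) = 1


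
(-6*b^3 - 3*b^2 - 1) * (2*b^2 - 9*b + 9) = -12*b^5 + 48*b^4 - 27*b^3 - 29*b^2 + 9*b - 9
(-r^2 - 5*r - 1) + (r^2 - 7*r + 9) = 8 - 12*r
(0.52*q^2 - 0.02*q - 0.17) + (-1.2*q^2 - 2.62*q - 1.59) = -0.68*q^2 - 2.64*q - 1.76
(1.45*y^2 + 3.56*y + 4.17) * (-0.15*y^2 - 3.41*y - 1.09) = -0.2175*y^4 - 5.4785*y^3 - 14.3456*y^2 - 18.1001*y - 4.5453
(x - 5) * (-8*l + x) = -8*l*x + 40*l + x^2 - 5*x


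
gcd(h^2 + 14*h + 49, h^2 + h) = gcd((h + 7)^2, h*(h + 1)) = 1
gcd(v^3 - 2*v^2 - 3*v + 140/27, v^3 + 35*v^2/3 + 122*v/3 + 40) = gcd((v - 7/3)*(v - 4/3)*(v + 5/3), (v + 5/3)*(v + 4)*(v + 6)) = v + 5/3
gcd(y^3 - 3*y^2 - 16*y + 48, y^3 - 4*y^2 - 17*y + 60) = y^2 + y - 12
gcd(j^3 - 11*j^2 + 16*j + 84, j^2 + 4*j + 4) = j + 2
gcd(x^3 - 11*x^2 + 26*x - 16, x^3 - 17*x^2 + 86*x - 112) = x^2 - 10*x + 16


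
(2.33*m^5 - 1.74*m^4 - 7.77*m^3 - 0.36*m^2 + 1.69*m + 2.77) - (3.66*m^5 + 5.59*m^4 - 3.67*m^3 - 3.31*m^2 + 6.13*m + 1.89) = -1.33*m^5 - 7.33*m^4 - 4.1*m^3 + 2.95*m^2 - 4.44*m + 0.88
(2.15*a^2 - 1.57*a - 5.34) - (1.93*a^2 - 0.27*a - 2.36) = 0.22*a^2 - 1.3*a - 2.98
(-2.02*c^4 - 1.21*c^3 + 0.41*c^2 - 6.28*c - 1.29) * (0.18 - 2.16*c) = 4.3632*c^5 + 2.25*c^4 - 1.1034*c^3 + 13.6386*c^2 + 1.656*c - 0.2322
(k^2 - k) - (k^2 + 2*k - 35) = 35 - 3*k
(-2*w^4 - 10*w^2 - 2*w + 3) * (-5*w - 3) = 10*w^5 + 6*w^4 + 50*w^3 + 40*w^2 - 9*w - 9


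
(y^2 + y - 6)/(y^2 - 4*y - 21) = (y - 2)/(y - 7)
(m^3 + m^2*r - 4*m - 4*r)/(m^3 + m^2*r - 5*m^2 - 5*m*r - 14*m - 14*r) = (m - 2)/(m - 7)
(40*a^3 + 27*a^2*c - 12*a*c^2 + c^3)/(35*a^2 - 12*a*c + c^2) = (8*a^2 + 7*a*c - c^2)/(7*a - c)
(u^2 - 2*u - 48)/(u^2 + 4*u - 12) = (u - 8)/(u - 2)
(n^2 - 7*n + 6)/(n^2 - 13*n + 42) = (n - 1)/(n - 7)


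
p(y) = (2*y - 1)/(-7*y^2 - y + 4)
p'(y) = (2*y - 1)*(14*y + 1)/(-7*y^2 - y + 4)^2 + 2/(-7*y^2 - y + 4) = (-14*y^2 - 2*y + (2*y - 1)*(14*y + 1) + 8)/(7*y^2 + y - 4)^2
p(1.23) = -0.19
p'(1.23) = 0.18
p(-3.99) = 0.09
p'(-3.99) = 0.03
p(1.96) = -0.12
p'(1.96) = 0.05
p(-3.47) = 0.10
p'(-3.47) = 0.04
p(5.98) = -0.04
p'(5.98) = 0.01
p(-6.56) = 0.05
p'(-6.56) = 0.01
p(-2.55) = 0.16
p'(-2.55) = 0.09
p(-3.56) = 0.10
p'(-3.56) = 0.04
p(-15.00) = 0.02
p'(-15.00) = 0.00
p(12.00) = -0.02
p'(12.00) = 0.00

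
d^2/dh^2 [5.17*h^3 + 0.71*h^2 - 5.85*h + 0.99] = 31.02*h + 1.42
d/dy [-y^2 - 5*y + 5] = -2*y - 5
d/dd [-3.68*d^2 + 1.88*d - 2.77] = 1.88 - 7.36*d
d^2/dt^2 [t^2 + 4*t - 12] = 2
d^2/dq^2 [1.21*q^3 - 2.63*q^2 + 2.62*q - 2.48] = 7.26*q - 5.26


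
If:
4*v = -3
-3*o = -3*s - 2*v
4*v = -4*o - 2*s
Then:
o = 1/3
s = 5/6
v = -3/4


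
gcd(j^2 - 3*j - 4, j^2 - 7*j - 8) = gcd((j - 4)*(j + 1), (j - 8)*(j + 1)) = j + 1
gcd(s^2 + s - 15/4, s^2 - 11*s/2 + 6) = s - 3/2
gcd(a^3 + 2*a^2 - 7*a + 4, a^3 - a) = a - 1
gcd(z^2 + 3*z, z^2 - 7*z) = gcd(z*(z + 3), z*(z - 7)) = z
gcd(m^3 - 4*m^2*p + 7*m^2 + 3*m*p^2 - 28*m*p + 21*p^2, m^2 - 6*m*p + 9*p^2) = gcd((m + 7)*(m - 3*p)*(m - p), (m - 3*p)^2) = -m + 3*p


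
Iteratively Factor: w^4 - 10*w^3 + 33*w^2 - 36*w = (w - 4)*(w^3 - 6*w^2 + 9*w) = (w - 4)*(w - 3)*(w^2 - 3*w) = (w - 4)*(w - 3)^2*(w)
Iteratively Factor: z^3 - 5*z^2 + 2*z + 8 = (z - 4)*(z^2 - z - 2) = (z - 4)*(z + 1)*(z - 2)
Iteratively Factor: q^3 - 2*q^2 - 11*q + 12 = (q + 3)*(q^2 - 5*q + 4) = (q - 4)*(q + 3)*(q - 1)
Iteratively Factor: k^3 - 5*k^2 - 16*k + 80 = (k - 5)*(k^2 - 16) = (k - 5)*(k - 4)*(k + 4)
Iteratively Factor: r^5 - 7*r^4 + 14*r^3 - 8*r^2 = (r - 4)*(r^4 - 3*r^3 + 2*r^2) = r*(r - 4)*(r^3 - 3*r^2 + 2*r) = r^2*(r - 4)*(r^2 - 3*r + 2) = r^2*(r - 4)*(r - 2)*(r - 1)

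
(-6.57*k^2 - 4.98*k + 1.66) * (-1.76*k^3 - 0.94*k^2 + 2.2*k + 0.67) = 11.5632*k^5 + 14.9406*k^4 - 12.6944*k^3 - 16.9183*k^2 + 0.315399999999999*k + 1.1122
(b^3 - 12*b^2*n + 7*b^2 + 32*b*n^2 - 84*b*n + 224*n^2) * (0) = 0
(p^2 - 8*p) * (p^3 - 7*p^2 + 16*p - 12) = p^5 - 15*p^4 + 72*p^3 - 140*p^2 + 96*p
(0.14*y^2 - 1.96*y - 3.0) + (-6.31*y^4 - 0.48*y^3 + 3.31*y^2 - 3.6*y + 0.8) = -6.31*y^4 - 0.48*y^3 + 3.45*y^2 - 5.56*y - 2.2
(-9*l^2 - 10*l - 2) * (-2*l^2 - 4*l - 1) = 18*l^4 + 56*l^3 + 53*l^2 + 18*l + 2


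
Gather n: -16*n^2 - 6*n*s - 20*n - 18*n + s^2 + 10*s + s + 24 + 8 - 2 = -16*n^2 + n*(-6*s - 38) + s^2 + 11*s + 30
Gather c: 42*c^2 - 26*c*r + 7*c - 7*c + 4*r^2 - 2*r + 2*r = 42*c^2 - 26*c*r + 4*r^2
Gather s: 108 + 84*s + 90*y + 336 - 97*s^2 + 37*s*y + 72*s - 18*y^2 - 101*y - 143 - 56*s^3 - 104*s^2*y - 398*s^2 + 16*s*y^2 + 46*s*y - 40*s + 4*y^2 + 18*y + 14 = -56*s^3 + s^2*(-104*y - 495) + s*(16*y^2 + 83*y + 116) - 14*y^2 + 7*y + 315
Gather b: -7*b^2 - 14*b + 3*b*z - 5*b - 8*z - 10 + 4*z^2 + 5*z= -7*b^2 + b*(3*z - 19) + 4*z^2 - 3*z - 10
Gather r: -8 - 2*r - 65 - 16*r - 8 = -18*r - 81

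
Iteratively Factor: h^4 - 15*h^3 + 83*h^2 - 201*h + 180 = (h - 5)*(h^3 - 10*h^2 + 33*h - 36) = (h - 5)*(h - 3)*(h^2 - 7*h + 12) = (h - 5)*(h - 4)*(h - 3)*(h - 3)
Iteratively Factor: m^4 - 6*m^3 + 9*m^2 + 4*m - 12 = (m + 1)*(m^3 - 7*m^2 + 16*m - 12) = (m - 2)*(m + 1)*(m^2 - 5*m + 6) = (m - 2)^2*(m + 1)*(m - 3)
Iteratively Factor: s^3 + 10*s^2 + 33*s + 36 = (s + 4)*(s^2 + 6*s + 9) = (s + 3)*(s + 4)*(s + 3)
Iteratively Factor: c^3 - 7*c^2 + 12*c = (c - 3)*(c^2 - 4*c) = c*(c - 3)*(c - 4)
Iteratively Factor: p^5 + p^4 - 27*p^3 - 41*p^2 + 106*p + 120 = (p - 2)*(p^4 + 3*p^3 - 21*p^2 - 83*p - 60) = (p - 2)*(p + 3)*(p^3 - 21*p - 20) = (p - 2)*(p + 3)*(p + 4)*(p^2 - 4*p - 5) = (p - 5)*(p - 2)*(p + 3)*(p + 4)*(p + 1)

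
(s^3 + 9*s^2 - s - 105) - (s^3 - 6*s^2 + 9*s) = 15*s^2 - 10*s - 105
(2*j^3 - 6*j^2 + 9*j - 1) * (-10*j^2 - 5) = -20*j^5 + 60*j^4 - 100*j^3 + 40*j^2 - 45*j + 5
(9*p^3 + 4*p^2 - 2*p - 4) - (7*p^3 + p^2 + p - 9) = 2*p^3 + 3*p^2 - 3*p + 5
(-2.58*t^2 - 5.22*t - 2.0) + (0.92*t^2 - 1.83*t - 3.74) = -1.66*t^2 - 7.05*t - 5.74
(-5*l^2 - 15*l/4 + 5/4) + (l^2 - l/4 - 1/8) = -4*l^2 - 4*l + 9/8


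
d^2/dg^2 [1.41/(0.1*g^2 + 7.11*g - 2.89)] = (-0.0282*g^2 - 2.00502*g + 1.41*(0.2*g + 7.11)*(0.4*g + 14.22) + 0.81498)/(0.1*g^2 + 7.11*g - 2.89)^3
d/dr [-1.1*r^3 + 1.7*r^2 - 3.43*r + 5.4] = -3.3*r^2 + 3.4*r - 3.43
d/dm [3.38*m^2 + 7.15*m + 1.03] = 6.76*m + 7.15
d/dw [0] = 0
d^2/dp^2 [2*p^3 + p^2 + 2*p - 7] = 12*p + 2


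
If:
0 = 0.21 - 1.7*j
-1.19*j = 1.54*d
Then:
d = -0.10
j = 0.12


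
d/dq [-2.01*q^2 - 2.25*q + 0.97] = -4.02*q - 2.25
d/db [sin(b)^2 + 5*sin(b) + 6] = (2*sin(b) + 5)*cos(b)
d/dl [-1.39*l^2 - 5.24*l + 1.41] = -2.78*l - 5.24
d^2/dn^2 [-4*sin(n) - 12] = 4*sin(n)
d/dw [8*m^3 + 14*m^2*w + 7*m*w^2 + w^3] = 14*m^2 + 14*m*w + 3*w^2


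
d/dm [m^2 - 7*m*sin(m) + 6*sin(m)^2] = -7*m*cos(m) + 2*m - 7*sin(m) + 6*sin(2*m)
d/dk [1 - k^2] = -2*k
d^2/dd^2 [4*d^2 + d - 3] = 8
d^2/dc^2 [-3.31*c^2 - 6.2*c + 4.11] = -6.62000000000000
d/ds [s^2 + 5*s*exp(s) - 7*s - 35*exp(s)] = 5*s*exp(s) + 2*s - 30*exp(s) - 7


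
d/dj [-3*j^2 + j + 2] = 1 - 6*j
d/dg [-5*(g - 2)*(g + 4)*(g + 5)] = -15*g^2 - 70*g - 10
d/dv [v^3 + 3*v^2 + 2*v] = 3*v^2 + 6*v + 2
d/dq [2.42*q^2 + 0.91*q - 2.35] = 4.84*q + 0.91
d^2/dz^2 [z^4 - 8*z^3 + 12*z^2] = 12*z^2 - 48*z + 24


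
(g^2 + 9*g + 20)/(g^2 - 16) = (g + 5)/(g - 4)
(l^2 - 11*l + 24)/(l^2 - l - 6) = (l - 8)/(l + 2)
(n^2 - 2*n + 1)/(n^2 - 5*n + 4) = (n - 1)/(n - 4)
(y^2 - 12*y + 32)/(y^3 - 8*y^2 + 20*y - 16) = (y - 8)/(y^2 - 4*y + 4)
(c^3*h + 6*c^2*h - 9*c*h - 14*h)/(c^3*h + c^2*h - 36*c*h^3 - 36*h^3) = (c^2 + 5*c - 14)/(c^2 - 36*h^2)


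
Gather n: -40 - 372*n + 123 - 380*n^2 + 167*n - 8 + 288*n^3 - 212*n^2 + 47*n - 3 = 288*n^3 - 592*n^2 - 158*n + 72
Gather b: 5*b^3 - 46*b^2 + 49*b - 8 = 5*b^3 - 46*b^2 + 49*b - 8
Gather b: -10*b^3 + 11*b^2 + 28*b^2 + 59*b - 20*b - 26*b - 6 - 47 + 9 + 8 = -10*b^3 + 39*b^2 + 13*b - 36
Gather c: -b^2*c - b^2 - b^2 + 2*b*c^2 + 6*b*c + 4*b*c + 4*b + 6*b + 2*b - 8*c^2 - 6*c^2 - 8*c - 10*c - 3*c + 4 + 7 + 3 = -2*b^2 + 12*b + c^2*(2*b - 14) + c*(-b^2 + 10*b - 21) + 14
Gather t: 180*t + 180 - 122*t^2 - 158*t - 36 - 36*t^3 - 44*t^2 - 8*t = -36*t^3 - 166*t^2 + 14*t + 144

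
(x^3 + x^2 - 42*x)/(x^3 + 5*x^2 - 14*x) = (x - 6)/(x - 2)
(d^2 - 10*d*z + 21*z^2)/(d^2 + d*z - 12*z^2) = (d - 7*z)/(d + 4*z)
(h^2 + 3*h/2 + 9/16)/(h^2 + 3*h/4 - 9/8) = (16*h^2 + 24*h + 9)/(2*(8*h^2 + 6*h - 9))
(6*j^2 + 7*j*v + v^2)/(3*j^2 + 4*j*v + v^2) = (6*j + v)/(3*j + v)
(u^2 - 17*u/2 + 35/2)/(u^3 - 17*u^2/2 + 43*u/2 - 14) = (u - 5)/(u^2 - 5*u + 4)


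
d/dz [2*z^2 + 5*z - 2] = 4*z + 5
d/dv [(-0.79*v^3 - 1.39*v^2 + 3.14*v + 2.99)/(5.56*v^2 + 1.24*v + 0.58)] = (-4.3924*v^4 - 1.9592*v^3 - 20.5566*v^2 - 34.8612*v - 1.8864)/(30.9136*v^4 + 13.7888*v^3 + 7.9872*v^2 + 1.4384*v + 0.3364)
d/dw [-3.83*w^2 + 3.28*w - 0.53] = 3.28 - 7.66*w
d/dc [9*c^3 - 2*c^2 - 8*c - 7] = 27*c^2 - 4*c - 8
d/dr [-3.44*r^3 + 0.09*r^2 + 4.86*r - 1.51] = -10.32*r^2 + 0.18*r + 4.86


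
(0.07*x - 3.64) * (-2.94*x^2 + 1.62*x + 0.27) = -0.2058*x^3 + 10.815*x^2 - 5.8779*x - 0.9828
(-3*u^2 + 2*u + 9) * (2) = -6*u^2 + 4*u + 18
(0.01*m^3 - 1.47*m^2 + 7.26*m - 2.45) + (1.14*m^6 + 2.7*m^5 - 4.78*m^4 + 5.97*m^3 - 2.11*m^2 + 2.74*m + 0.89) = 1.14*m^6 + 2.7*m^5 - 4.78*m^4 + 5.98*m^3 - 3.58*m^2 + 10.0*m - 1.56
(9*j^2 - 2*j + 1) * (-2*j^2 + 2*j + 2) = -18*j^4 + 22*j^3 + 12*j^2 - 2*j + 2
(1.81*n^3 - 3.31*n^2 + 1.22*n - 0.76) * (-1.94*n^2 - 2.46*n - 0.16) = -3.5114*n^5 + 1.9688*n^4 + 5.4862*n^3 - 0.9972*n^2 + 1.6744*n + 0.1216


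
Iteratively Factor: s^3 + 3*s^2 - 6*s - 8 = (s + 4)*(s^2 - s - 2) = (s + 1)*(s + 4)*(s - 2)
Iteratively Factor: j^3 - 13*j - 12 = (j + 3)*(j^2 - 3*j - 4) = (j - 4)*(j + 3)*(j + 1)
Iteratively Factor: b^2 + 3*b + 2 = (b + 2)*(b + 1)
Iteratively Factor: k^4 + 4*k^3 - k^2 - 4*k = (k + 4)*(k^3 - k) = (k - 1)*(k + 4)*(k^2 + k) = k*(k - 1)*(k + 4)*(k + 1)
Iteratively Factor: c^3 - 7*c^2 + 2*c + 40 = (c - 5)*(c^2 - 2*c - 8) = (c - 5)*(c + 2)*(c - 4)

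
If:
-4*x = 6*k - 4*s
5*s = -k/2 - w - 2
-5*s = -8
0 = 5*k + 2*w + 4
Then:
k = 4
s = 8/5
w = -12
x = -22/5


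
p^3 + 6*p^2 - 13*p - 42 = (p - 3)*(p + 2)*(p + 7)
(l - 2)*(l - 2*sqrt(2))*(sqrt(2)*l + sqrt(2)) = sqrt(2)*l^3 - 4*l^2 - sqrt(2)*l^2 - 2*sqrt(2)*l + 4*l + 8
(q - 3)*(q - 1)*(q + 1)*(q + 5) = q^4 + 2*q^3 - 16*q^2 - 2*q + 15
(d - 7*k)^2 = d^2 - 14*d*k + 49*k^2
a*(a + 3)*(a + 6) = a^3 + 9*a^2 + 18*a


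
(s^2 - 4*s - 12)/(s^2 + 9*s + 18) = (s^2 - 4*s - 12)/(s^2 + 9*s + 18)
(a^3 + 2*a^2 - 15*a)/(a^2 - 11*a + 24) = a*(a + 5)/(a - 8)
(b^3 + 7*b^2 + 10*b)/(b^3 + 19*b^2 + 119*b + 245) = b*(b + 2)/(b^2 + 14*b + 49)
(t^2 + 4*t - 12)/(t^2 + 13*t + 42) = (t - 2)/(t + 7)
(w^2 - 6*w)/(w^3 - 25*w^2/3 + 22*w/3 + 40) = 3*w/(3*w^2 - 7*w - 20)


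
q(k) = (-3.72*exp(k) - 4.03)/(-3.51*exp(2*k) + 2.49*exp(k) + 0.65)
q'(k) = (-3.72*exp(k) - 4.03)*(7.02*exp(2*k) - 2.49*exp(k))/(-3.51*exp(2*k) + 2.49*exp(k) + 0.65)^2 - 3.72*exp(k)/(-3.51*exp(2*k) + 2.49*exp(k) + 0.65)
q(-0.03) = 31.94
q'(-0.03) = -545.10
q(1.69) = 0.27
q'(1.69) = -0.36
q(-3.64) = -5.79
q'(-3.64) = 0.35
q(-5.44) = -6.12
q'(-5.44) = 0.07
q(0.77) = 1.17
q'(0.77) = -2.31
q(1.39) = 0.41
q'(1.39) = -0.60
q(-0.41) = -8.59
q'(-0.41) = -19.60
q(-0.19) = -23.01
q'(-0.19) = -214.31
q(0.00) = 20.95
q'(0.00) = -246.39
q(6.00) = 0.00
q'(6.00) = 0.00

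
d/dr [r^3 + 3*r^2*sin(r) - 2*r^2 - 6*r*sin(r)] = 3*r^2*cos(r) + 3*r^2 - 6*sqrt(2)*r*cos(r + pi/4) - 4*r - 6*sin(r)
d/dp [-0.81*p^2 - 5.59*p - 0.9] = -1.62*p - 5.59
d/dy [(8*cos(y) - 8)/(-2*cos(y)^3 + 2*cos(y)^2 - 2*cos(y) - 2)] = 128*(-cos(y)^3 + 2*cos(y)^2 - cos(y) + 1)*sin(y)/(4*sin(y)^2 + 7*cos(y) + cos(3*y))^2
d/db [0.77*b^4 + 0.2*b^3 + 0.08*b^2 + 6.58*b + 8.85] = 3.08*b^3 + 0.6*b^2 + 0.16*b + 6.58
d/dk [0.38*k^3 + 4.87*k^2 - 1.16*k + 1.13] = 1.14*k^2 + 9.74*k - 1.16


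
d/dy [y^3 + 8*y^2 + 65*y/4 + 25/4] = 3*y^2 + 16*y + 65/4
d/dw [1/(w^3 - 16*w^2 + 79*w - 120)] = (-3*w^2 + 32*w - 79)/(w^3 - 16*w^2 + 79*w - 120)^2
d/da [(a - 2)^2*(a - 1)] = (a - 2)*(3*a - 4)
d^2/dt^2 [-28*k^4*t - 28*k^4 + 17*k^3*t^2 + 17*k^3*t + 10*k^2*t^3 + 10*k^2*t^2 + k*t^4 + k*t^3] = 2*k*(17*k^2 + 30*k*t + 10*k + 6*t^2 + 3*t)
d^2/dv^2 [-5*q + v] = 0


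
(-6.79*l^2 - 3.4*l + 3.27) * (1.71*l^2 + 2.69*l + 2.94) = -11.6109*l^4 - 24.0791*l^3 - 23.5169*l^2 - 1.1997*l + 9.6138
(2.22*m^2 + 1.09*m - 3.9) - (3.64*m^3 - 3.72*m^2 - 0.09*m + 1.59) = -3.64*m^3 + 5.94*m^2 + 1.18*m - 5.49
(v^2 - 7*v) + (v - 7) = v^2 - 6*v - 7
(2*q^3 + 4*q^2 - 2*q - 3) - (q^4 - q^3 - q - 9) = -q^4 + 3*q^3 + 4*q^2 - q + 6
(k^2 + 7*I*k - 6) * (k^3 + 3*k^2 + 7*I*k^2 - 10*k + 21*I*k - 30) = k^5 + 3*k^4 + 14*I*k^4 - 65*k^3 + 42*I*k^3 - 195*k^2 - 112*I*k^2 + 60*k - 336*I*k + 180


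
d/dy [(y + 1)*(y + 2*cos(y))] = y - (y + 1)*(2*sin(y) - 1) + 2*cos(y)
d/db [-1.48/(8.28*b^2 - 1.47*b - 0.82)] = (24.5088*b - 2.1756)/(-8.28*b^2 + 1.47*b + 0.82)^2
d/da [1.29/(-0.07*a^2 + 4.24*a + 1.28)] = (0.1806*a - 5.4696)/(-0.07*a^2 + 4.24*a + 1.28)^2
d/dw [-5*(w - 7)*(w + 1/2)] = 65/2 - 10*w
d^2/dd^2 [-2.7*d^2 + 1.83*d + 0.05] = -5.40000000000000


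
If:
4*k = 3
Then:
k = 3/4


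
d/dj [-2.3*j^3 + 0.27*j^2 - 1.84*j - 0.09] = -6.9*j^2 + 0.54*j - 1.84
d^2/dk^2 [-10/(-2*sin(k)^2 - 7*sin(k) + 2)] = 10*(-16*sin(k)^4 - 42*sin(k)^3 - 41*sin(k)^2 + 70*sin(k) + 106)/(7*sin(k) - cos(2*k) - 1)^3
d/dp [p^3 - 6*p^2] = 3*p*(p - 4)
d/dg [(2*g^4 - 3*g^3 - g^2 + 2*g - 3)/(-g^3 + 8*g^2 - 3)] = (-2*g^6 + 32*g^5 - 25*g^4 - 20*g^3 + 2*g^2 + 54*g - 6)/(g^6 - 16*g^5 + 64*g^4 + 6*g^3 - 48*g^2 + 9)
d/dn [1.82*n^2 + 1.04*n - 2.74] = 3.64*n + 1.04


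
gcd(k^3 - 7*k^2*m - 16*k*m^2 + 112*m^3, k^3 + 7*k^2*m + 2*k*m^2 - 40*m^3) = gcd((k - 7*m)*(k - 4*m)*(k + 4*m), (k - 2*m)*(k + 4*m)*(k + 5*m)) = k + 4*m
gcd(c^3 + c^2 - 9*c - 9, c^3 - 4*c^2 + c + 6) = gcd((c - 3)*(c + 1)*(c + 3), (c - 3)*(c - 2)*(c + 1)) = c^2 - 2*c - 3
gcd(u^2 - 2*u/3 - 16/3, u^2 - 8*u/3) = u - 8/3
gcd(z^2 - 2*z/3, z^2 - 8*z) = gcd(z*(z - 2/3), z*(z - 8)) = z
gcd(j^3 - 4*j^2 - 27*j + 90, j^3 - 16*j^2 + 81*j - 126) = j^2 - 9*j + 18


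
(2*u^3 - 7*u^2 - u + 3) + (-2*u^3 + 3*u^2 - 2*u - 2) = -4*u^2 - 3*u + 1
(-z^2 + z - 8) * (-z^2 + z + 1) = z^4 - 2*z^3 + 8*z^2 - 7*z - 8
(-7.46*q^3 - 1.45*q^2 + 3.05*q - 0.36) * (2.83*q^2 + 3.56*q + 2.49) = -21.1118*q^5 - 30.6611*q^4 - 15.1059*q^3 + 6.2287*q^2 + 6.3129*q - 0.8964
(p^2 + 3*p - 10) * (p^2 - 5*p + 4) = p^4 - 2*p^3 - 21*p^2 + 62*p - 40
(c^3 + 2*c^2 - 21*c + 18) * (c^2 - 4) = c^5 + 2*c^4 - 25*c^3 + 10*c^2 + 84*c - 72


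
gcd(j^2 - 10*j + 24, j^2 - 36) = j - 6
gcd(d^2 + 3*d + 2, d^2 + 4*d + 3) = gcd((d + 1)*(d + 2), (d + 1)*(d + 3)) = d + 1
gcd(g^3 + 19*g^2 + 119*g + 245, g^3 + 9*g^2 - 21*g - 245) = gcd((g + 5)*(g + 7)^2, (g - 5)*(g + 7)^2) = g^2 + 14*g + 49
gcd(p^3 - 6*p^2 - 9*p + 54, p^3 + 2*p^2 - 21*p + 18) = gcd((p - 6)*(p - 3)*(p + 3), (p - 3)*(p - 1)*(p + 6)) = p - 3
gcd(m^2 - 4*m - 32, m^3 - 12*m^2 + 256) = m^2 - 4*m - 32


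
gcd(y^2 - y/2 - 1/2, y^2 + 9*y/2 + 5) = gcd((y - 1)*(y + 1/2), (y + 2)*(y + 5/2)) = 1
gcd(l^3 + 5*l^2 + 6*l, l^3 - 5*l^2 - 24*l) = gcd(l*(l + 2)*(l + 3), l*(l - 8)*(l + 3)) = l^2 + 3*l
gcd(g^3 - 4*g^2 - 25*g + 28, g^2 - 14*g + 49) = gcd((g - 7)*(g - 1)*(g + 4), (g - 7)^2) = g - 7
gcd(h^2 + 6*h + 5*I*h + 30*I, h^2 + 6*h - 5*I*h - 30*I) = h + 6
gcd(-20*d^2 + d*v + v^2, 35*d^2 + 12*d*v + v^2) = 5*d + v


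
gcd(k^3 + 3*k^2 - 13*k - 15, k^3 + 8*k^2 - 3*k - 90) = k^2 + 2*k - 15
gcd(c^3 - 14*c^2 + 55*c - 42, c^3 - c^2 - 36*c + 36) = c^2 - 7*c + 6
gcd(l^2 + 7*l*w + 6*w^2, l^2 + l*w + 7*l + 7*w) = l + w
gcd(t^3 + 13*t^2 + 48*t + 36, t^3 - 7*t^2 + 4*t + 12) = t + 1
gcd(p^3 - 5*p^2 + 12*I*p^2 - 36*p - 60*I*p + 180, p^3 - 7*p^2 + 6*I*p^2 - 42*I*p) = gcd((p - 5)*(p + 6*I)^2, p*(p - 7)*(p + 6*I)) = p + 6*I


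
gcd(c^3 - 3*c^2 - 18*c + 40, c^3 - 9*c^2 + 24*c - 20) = c^2 - 7*c + 10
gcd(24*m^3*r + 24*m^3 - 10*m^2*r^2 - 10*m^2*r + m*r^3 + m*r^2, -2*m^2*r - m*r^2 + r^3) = 1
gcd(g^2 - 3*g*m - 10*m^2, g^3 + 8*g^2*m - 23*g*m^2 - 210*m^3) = g - 5*m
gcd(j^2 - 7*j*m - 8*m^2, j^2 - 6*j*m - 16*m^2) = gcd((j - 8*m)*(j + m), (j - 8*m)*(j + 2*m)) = j - 8*m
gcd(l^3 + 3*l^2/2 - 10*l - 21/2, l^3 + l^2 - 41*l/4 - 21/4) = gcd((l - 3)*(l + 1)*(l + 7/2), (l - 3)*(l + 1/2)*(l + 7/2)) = l^2 + l/2 - 21/2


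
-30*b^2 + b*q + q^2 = (-5*b + q)*(6*b + q)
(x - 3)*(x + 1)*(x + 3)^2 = x^4 + 4*x^3 - 6*x^2 - 36*x - 27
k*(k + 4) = k^2 + 4*k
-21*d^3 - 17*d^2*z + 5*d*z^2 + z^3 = (-3*d + z)*(d + z)*(7*d + z)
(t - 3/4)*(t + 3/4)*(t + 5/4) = t^3 + 5*t^2/4 - 9*t/16 - 45/64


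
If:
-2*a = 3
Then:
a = -3/2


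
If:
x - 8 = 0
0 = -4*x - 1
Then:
No Solution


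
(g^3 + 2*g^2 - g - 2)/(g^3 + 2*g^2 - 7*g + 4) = (g^2 + 3*g + 2)/(g^2 + 3*g - 4)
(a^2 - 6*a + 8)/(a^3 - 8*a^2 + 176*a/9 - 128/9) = 9*(a - 2)/(9*a^2 - 36*a + 32)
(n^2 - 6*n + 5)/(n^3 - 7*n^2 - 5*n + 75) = (n - 1)/(n^2 - 2*n - 15)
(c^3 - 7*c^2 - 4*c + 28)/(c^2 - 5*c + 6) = (c^2 - 5*c - 14)/(c - 3)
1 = 1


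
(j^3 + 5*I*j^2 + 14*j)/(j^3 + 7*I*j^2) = (j - 2*I)/j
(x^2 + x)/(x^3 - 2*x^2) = (x + 1)/(x*(x - 2))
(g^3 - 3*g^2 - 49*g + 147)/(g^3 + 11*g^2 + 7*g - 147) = (g - 7)/(g + 7)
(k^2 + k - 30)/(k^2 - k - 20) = (k + 6)/(k + 4)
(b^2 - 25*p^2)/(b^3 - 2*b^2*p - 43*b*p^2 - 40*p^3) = (-b + 5*p)/(-b^2 + 7*b*p + 8*p^2)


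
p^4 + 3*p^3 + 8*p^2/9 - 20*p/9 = p*(p - 2/3)*(p + 5/3)*(p + 2)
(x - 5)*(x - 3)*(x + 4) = x^3 - 4*x^2 - 17*x + 60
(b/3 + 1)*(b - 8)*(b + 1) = b^3/3 - 4*b^2/3 - 29*b/3 - 8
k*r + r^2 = r*(k + r)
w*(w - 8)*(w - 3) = w^3 - 11*w^2 + 24*w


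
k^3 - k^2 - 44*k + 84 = (k - 6)*(k - 2)*(k + 7)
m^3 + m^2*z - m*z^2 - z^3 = (m - z)*(m + z)^2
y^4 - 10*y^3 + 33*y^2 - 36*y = y*(y - 4)*(y - 3)^2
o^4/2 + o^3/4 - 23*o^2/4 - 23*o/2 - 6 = (o/2 + 1)*(o - 4)*(o + 1)*(o + 3/2)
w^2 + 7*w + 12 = (w + 3)*(w + 4)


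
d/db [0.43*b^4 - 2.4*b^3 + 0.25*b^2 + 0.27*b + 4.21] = 1.72*b^3 - 7.2*b^2 + 0.5*b + 0.27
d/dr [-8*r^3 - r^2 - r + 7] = -24*r^2 - 2*r - 1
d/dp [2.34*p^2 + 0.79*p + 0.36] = 4.68*p + 0.79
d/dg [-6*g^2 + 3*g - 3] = 3 - 12*g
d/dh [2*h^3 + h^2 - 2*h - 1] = 6*h^2 + 2*h - 2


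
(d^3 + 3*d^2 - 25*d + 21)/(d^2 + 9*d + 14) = (d^2 - 4*d + 3)/(d + 2)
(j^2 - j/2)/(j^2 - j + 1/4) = 2*j/(2*j - 1)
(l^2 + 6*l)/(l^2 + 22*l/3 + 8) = 3*l/(3*l + 4)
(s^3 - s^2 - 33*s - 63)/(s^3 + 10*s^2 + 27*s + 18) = (s^2 - 4*s - 21)/(s^2 + 7*s + 6)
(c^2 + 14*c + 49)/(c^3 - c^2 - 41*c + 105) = (c + 7)/(c^2 - 8*c + 15)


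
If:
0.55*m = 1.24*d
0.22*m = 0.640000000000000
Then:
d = 1.29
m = 2.91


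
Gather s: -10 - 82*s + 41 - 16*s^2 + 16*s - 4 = -16*s^2 - 66*s + 27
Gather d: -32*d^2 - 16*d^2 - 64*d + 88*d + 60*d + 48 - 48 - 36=-48*d^2 + 84*d - 36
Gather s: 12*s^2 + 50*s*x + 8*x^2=12*s^2 + 50*s*x + 8*x^2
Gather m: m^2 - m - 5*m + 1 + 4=m^2 - 6*m + 5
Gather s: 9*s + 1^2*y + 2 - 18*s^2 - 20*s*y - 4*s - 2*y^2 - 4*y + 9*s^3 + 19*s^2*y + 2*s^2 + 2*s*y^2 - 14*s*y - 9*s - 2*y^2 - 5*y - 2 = 9*s^3 + s^2*(19*y - 16) + s*(2*y^2 - 34*y - 4) - 4*y^2 - 8*y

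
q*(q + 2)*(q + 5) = q^3 + 7*q^2 + 10*q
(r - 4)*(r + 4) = r^2 - 16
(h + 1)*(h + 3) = h^2 + 4*h + 3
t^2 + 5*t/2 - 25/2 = (t - 5/2)*(t + 5)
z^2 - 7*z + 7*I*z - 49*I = (z - 7)*(z + 7*I)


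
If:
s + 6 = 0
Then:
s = -6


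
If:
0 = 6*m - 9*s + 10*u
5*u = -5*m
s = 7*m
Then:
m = 0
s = 0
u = 0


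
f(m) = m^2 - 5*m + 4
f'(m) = 2*m - 5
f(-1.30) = 12.19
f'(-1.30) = -7.60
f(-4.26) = 43.45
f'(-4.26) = -13.52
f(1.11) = -0.32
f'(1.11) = -2.78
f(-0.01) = 4.05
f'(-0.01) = -5.02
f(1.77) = -1.72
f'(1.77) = -1.46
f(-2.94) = 27.34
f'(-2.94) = -10.88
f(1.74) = -1.67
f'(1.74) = -1.52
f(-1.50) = 13.75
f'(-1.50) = -8.00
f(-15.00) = 304.00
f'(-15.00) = -35.00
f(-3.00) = 28.00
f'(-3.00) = -11.00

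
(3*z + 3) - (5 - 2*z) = 5*z - 2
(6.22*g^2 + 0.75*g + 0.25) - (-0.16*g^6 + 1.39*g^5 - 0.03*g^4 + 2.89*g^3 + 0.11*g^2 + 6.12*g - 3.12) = 0.16*g^6 - 1.39*g^5 + 0.03*g^4 - 2.89*g^3 + 6.11*g^2 - 5.37*g + 3.37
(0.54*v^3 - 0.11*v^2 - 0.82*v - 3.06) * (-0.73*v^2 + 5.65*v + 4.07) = -0.3942*v^5 + 3.1313*v^4 + 2.1749*v^3 - 2.8469*v^2 - 20.6264*v - 12.4542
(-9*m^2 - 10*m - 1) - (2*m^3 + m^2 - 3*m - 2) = -2*m^3 - 10*m^2 - 7*m + 1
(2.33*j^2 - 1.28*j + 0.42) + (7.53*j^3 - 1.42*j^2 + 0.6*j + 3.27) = 7.53*j^3 + 0.91*j^2 - 0.68*j + 3.69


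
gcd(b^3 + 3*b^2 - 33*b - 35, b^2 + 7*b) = b + 7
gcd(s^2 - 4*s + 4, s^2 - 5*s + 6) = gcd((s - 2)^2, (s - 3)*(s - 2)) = s - 2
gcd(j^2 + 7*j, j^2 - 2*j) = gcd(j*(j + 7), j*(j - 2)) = j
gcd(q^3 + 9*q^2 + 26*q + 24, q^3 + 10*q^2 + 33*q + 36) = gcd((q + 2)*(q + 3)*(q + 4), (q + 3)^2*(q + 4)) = q^2 + 7*q + 12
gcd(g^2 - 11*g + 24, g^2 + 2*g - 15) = g - 3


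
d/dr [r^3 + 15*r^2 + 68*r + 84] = 3*r^2 + 30*r + 68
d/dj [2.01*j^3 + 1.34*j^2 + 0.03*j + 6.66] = 6.03*j^2 + 2.68*j + 0.03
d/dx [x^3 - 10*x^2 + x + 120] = 3*x^2 - 20*x + 1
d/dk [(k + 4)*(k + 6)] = 2*k + 10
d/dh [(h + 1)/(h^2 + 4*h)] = (h*(h + 4) - 2*(h + 1)*(h + 2))/(h^2*(h + 4)^2)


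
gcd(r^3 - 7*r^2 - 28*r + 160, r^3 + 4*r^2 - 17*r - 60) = r^2 + r - 20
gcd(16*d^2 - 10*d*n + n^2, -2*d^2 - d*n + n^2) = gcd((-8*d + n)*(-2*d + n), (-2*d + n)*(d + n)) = 2*d - n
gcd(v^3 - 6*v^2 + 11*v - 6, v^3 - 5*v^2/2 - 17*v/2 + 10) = v - 1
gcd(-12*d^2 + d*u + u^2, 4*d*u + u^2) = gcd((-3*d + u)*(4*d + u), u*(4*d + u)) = 4*d + u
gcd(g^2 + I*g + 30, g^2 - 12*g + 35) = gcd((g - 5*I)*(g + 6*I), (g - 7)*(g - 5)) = 1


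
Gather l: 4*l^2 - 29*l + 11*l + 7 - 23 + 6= 4*l^2 - 18*l - 10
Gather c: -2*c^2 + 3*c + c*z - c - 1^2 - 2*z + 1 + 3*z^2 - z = -2*c^2 + c*(z + 2) + 3*z^2 - 3*z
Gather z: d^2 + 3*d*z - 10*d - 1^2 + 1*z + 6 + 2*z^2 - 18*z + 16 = d^2 - 10*d + 2*z^2 + z*(3*d - 17) + 21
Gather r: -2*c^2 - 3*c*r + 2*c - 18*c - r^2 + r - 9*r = -2*c^2 - 16*c - r^2 + r*(-3*c - 8)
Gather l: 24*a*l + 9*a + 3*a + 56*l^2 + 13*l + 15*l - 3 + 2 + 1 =12*a + 56*l^2 + l*(24*a + 28)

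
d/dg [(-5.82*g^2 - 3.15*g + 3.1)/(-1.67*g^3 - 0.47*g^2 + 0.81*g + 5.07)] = (-9.7194*g^4 - 10.521*g^3 + 9.3363*g^2 - 56.1008*g - 18.4815)/(2.7889*g^6 + 1.5698*g^5 - 2.4845*g^4 - 17.6952*g^3 - 4.1097*g^2 + 8.2134*g + 25.7049)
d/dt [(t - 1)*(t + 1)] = 2*t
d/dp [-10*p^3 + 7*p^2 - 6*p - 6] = -30*p^2 + 14*p - 6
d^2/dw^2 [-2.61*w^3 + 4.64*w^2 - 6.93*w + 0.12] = 9.28 - 15.66*w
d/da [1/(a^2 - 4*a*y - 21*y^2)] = 2*(-a + 2*y)/(-a^2 + 4*a*y + 21*y^2)^2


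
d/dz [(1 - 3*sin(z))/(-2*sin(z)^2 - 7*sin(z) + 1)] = (-6*sin(z)^2 + 4*sin(z) + 4)*cos(z)/(7*sin(z) - cos(2*z))^2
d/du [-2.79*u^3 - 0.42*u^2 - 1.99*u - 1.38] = -8.37*u^2 - 0.84*u - 1.99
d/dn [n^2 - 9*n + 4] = 2*n - 9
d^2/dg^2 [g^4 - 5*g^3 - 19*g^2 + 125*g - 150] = 12*g^2 - 30*g - 38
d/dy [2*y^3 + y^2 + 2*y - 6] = 6*y^2 + 2*y + 2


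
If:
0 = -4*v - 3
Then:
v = -3/4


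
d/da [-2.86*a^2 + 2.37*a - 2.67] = 2.37 - 5.72*a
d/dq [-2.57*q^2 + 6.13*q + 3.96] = 6.13 - 5.14*q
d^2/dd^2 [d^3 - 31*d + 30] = 6*d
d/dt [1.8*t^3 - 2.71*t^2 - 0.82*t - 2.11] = 5.4*t^2 - 5.42*t - 0.82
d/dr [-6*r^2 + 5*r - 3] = 5 - 12*r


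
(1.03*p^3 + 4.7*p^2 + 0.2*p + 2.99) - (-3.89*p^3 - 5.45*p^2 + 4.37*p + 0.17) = 4.92*p^3 + 10.15*p^2 - 4.17*p + 2.82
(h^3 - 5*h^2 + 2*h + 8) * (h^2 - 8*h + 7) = h^5 - 13*h^4 + 49*h^3 - 43*h^2 - 50*h + 56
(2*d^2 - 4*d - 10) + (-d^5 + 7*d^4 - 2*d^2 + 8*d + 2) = -d^5 + 7*d^4 + 4*d - 8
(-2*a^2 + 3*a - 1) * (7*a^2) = -14*a^4 + 21*a^3 - 7*a^2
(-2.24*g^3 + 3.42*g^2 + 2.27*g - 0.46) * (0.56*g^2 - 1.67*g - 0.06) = -1.2544*g^5 + 5.656*g^4 - 4.3058*g^3 - 4.2537*g^2 + 0.632*g + 0.0276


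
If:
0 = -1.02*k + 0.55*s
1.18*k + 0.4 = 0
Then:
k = -0.34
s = -0.63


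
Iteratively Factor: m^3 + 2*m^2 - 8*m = (m - 2)*(m^2 + 4*m) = (m - 2)*(m + 4)*(m)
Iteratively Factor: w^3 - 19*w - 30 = (w - 5)*(w^2 + 5*w + 6) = (w - 5)*(w + 3)*(w + 2)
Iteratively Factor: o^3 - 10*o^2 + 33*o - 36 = (o - 3)*(o^2 - 7*o + 12) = (o - 3)^2*(o - 4)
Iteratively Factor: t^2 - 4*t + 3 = (t - 3)*(t - 1)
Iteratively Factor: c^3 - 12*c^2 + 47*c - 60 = (c - 3)*(c^2 - 9*c + 20) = (c - 5)*(c - 3)*(c - 4)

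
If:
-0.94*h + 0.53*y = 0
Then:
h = 0.563829787234043*y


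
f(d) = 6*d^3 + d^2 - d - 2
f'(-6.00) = 635.00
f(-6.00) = -1256.00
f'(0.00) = -1.00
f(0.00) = -2.00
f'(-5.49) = 530.54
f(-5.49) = -959.18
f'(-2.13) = 76.40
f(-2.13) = -53.31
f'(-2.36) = 94.53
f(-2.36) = -72.94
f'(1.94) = 70.62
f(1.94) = 43.63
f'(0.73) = 10.05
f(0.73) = 0.14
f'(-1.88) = 58.86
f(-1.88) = -36.45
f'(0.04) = -0.89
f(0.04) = -2.04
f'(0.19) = 0.03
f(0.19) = -2.11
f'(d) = 18*d^2 + 2*d - 1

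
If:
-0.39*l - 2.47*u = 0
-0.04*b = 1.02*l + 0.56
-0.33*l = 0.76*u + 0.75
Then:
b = 77.07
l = -3.57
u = 0.56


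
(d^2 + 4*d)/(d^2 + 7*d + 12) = d/(d + 3)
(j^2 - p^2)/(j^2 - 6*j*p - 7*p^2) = (-j + p)/(-j + 7*p)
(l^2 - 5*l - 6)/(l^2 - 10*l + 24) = (l + 1)/(l - 4)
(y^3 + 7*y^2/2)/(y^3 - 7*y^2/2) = (2*y + 7)/(2*y - 7)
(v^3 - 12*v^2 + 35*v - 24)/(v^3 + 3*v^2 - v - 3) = (v^2 - 11*v + 24)/(v^2 + 4*v + 3)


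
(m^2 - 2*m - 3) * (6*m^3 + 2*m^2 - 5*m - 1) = 6*m^5 - 10*m^4 - 27*m^3 + 3*m^2 + 17*m + 3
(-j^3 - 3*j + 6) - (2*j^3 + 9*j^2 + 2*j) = -3*j^3 - 9*j^2 - 5*j + 6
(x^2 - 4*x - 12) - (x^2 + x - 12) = -5*x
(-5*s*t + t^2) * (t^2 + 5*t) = -5*s*t^3 - 25*s*t^2 + t^4 + 5*t^3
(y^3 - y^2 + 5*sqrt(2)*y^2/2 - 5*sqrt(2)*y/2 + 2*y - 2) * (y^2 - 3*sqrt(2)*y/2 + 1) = y^5 - y^4 + sqrt(2)*y^4 - 9*y^3/2 - sqrt(2)*y^3 - sqrt(2)*y^2/2 + 9*y^2/2 + sqrt(2)*y/2 + 2*y - 2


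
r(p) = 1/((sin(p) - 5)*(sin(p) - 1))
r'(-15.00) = -0.06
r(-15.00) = 0.11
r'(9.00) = -0.65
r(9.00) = 0.37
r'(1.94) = -19.86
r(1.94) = 3.65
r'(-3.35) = -0.38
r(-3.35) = 0.26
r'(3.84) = -0.06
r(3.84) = 0.11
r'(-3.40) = -0.43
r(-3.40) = 0.28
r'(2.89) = -0.42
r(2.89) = 0.28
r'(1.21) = 21.29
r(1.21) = 3.82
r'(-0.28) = 0.14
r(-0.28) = 0.15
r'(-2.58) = -0.08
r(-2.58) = 0.12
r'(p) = -cos(p)/((sin(p) - 5)*(sin(p) - 1)^2) - cos(p)/((sin(p) - 5)^2*(sin(p) - 1)) = 2*(3 - sin(p))*cos(p)/((sin(p) - 5)^2*(sin(p) - 1)^2)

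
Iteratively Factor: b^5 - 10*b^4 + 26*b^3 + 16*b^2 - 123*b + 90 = (b - 5)*(b^4 - 5*b^3 + b^2 + 21*b - 18) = (b - 5)*(b - 1)*(b^3 - 4*b^2 - 3*b + 18) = (b - 5)*(b - 1)*(b + 2)*(b^2 - 6*b + 9) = (b - 5)*(b - 3)*(b - 1)*(b + 2)*(b - 3)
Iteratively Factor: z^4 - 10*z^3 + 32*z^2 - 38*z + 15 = (z - 1)*(z^3 - 9*z^2 + 23*z - 15) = (z - 1)^2*(z^2 - 8*z + 15) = (z - 3)*(z - 1)^2*(z - 5)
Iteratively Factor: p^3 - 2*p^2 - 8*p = (p)*(p^2 - 2*p - 8) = p*(p + 2)*(p - 4)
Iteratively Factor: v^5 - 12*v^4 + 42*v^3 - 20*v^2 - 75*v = (v)*(v^4 - 12*v^3 + 42*v^2 - 20*v - 75) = v*(v - 5)*(v^3 - 7*v^2 + 7*v + 15) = v*(v - 5)^2*(v^2 - 2*v - 3) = v*(v - 5)^2*(v + 1)*(v - 3)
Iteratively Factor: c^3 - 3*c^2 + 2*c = (c)*(c^2 - 3*c + 2) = c*(c - 2)*(c - 1)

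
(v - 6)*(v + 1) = v^2 - 5*v - 6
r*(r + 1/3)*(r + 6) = r^3 + 19*r^2/3 + 2*r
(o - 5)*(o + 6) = o^2 + o - 30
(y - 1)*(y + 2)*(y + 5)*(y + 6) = y^4 + 12*y^3 + 39*y^2 + 8*y - 60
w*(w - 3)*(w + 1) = w^3 - 2*w^2 - 3*w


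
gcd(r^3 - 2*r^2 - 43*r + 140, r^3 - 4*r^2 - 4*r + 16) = r - 4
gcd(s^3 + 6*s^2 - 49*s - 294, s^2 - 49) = s^2 - 49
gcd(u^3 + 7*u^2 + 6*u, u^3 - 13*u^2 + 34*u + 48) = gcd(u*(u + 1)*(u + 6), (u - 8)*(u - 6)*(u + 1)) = u + 1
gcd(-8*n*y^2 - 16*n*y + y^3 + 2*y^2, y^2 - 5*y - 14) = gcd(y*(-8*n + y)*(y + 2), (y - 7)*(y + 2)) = y + 2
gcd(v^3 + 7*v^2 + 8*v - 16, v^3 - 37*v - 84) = v + 4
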